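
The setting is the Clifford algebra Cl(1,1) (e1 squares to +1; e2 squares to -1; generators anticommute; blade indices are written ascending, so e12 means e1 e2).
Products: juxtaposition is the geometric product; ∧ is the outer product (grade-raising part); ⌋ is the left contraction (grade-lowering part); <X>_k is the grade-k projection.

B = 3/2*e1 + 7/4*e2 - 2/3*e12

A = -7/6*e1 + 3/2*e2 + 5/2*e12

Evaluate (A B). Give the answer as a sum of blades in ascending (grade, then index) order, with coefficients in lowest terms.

step 1: -145/24 - 43/8*e1 - 107/36*e2 - 103/24*e12
Answer: -145/24 - 43/8*e1 - 107/36*e2 - 103/24*e12


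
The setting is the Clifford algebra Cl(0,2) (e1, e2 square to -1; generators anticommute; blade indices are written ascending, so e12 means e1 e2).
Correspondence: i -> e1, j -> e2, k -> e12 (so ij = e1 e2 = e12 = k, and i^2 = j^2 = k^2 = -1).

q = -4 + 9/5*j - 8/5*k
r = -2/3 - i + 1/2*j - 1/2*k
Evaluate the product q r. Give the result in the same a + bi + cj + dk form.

In blades: q = -4 + 9/5*e2 - 8/5*e12, r = -2/3 - e1 + 1/2*e2 - 1/2*e12.
Distribute q over r term by term (generator squares from the signature, products reordered to ascending indices): (-4)*r = 8/3 + 4*e1 - 2*e2 + 2*e12; (9/5*e2)*r = -9/10 - 9/10*e1 - 6/5*e2 + 9/5*e12; (-8/5*e12)*r = -4/5 + 4/5*e1 + 8/5*e2 + 16/15*e12.
Sum: 29/30 + 39/10*e1 - 8/5*e2 + 73/15*e12; translating back through the correspondence:
Answer: 29/30 + 39/10*i - 8/5*j + 73/15*k


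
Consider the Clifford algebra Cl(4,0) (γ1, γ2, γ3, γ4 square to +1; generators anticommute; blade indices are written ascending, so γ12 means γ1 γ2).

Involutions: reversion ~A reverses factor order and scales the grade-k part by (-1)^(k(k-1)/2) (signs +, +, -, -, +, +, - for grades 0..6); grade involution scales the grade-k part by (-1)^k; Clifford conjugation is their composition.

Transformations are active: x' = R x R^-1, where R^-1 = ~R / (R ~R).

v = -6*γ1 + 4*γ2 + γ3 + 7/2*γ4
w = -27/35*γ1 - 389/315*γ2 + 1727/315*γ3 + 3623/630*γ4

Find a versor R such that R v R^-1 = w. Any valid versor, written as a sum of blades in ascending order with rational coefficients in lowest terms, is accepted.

Since q(v) = q(w) = 261/4, the sum R = v + w = -237/35*γ1 + 871/315*γ2 + 2042/315*γ3 + 2914/315*γ4 does the job whenever invertible.
Answer: -237/35*γ1 + 871/315*γ2 + 2042/315*γ3 + 2914/315*γ4


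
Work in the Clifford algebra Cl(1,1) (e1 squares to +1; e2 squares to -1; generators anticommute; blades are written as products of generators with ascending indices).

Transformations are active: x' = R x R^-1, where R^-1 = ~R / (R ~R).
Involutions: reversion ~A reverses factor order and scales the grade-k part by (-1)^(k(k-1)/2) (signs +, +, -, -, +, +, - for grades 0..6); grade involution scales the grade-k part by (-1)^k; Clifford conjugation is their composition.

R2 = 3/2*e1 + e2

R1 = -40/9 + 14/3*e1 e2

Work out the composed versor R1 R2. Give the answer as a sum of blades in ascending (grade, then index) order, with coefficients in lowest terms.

Distribute over the terms of R1 (each basis-blade product reordered to ascending indices, repeated generators contracted through their squares):
(-40/9) R2 = -20/3*e1 - 40/9*e2
(14/3*e1 e2) R2 = -14/3*e1 - 7*e2
Summing the partial products and collecting blades:
Answer: -34/3*e1 - 103/9*e2


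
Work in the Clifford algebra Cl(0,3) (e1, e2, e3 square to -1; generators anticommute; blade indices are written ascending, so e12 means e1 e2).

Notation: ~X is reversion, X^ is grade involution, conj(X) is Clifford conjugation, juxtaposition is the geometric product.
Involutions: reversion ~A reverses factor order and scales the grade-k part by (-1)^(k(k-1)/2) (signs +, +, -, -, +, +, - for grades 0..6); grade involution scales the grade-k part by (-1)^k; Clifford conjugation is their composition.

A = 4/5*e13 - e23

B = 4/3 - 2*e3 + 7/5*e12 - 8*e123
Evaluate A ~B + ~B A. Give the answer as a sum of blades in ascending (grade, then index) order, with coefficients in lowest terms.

first term: 48/5*e1 + 22/5*e2 + 37/15*e13 - 16/75*e23
second term: 32/5*e1 + 42/5*e2 - 1/3*e13 - 184/75*e23
Answer: 16*e1 + 64/5*e2 + 32/15*e13 - 8/3*e23


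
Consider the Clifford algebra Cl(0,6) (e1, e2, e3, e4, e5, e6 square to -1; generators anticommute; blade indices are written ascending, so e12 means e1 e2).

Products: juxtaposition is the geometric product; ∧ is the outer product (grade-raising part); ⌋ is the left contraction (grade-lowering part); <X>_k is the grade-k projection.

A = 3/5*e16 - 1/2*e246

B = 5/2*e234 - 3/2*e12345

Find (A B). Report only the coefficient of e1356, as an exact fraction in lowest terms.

step 1: 5/4*e36 - 3/4*e1356 - 3/2*e12346 - 9/10*e23456
Answer: -3/4


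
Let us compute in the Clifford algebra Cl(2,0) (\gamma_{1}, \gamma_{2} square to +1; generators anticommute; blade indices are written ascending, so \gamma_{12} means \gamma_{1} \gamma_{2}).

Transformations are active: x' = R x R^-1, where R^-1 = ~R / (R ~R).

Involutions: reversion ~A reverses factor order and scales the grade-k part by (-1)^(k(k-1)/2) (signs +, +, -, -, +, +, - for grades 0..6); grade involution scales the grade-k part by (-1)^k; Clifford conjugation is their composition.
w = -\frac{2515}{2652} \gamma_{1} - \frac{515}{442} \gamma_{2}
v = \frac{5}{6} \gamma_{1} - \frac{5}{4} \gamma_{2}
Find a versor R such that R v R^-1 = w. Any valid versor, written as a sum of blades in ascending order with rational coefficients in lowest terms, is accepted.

A norm check does it: q(v) = q(w) = \frac{325}{144}, hence R = v + w = -\frac{305}{2652} \gamma_{1} - \frac{2135}{884} \gamma_{2} realises the map — parallel part kept, (v - w)/2 negated, v carried to w.
Answer: -\frac{305}{2652} \gamma_{1} - \frac{2135}{884} \gamma_{2}


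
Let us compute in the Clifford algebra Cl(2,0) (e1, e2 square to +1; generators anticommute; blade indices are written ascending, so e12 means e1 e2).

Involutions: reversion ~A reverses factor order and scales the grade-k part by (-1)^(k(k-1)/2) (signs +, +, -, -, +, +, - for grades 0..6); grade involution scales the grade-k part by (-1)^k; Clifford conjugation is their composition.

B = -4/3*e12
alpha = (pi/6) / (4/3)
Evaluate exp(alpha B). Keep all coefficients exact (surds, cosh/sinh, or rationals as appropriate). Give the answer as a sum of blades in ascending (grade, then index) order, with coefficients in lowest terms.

B^2 = (-4/3)^2*(e12)^2 = 16/9*(-1) = -16/9 (a basis 2-blade squares to minus the product of its generators' squares).
B^2 = -16/9 — since the square is negative, the closed form is circular: l = 4/3, alpha*l = pi/6, so exp(alpha B) = cos(pi/6) + (sin(pi/6)/(4/3))*B = sqrt(3)/2 + (3/8)*B.
Answer: sqrt(3)/2 - 1/2*e12


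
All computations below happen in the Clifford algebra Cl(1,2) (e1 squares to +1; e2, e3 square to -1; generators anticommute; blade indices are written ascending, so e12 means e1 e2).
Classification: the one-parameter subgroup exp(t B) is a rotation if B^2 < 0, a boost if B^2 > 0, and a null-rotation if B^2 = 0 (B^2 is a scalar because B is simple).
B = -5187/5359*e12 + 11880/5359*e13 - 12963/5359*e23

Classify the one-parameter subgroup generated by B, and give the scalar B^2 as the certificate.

B^2 term by term: the squares give (-5187/5359)^2*(e12)^2 + (11880/5359)^2*(e13)^2 + (-12963/5359)^2*(e23)^2 = 26904969/28718881*(+1) + 141134400/28718881*(+1) + 168039369/28718881*(-1) = 0 (each basis 2-blade squares to minus the product of its generators' squares); cross terms between blades sharing an index anticommute and cancel. So B^2 = 0.
Answer: null-rotation, certificate B^2 = 0. Why this suffices: the scalar 0 survives any versor conjugation, so its sign alone determines the class however B is presented.


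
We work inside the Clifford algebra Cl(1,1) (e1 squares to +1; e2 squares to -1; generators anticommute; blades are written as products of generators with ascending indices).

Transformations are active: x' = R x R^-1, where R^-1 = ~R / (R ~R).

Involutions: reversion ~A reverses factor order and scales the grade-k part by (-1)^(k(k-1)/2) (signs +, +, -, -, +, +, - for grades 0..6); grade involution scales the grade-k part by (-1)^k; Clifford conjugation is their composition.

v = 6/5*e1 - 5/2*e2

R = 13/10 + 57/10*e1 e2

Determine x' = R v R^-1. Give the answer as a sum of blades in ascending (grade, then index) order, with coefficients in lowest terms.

~R = 13/10 - 57/10*e1 e2, and R ~R = -154/5, so R^-1 = ~R / (-154/5).
R v = 1581/100*e1 - 1009/100*e2
Answer: -39033/15400*e1 + 51617/15400*e2


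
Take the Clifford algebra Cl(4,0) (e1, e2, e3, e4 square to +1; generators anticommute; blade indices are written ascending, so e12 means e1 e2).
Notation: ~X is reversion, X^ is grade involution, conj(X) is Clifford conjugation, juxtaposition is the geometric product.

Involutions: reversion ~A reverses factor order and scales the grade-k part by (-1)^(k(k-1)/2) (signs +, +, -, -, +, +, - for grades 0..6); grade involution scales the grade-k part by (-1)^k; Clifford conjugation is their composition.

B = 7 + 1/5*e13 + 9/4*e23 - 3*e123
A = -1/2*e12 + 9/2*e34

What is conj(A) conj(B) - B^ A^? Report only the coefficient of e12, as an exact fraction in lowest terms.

first term: 3/2*e3 + 7/2*e12 - 9/8*e13 - 9/10*e14 + 1/10*e23 - 81/8*e24 - 63/2*e34 - 27/2*e124
second term: 3/2*e3 - 7/2*e12 + 9/8*e13 + 9/10*e14 - 1/10*e23 + 81/8*e24 + 63/2*e34 + 27/2*e124
Answer: 7


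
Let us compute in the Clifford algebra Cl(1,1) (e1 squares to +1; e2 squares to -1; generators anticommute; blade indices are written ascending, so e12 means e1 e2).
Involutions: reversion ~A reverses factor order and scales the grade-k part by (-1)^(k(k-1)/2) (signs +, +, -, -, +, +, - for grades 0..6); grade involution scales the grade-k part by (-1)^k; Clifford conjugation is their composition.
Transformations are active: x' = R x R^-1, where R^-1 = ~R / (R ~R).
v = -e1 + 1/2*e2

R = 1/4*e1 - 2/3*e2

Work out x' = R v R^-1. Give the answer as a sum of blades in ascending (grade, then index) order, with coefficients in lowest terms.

~R = 1/4*e1 - 2/3*e2, and R ~R = -55/144, so R^-1 = ~R / (-55/144).
R v = 1/12 - 13/24*e12
Answer: 49/55*e1 - 23/110*e2


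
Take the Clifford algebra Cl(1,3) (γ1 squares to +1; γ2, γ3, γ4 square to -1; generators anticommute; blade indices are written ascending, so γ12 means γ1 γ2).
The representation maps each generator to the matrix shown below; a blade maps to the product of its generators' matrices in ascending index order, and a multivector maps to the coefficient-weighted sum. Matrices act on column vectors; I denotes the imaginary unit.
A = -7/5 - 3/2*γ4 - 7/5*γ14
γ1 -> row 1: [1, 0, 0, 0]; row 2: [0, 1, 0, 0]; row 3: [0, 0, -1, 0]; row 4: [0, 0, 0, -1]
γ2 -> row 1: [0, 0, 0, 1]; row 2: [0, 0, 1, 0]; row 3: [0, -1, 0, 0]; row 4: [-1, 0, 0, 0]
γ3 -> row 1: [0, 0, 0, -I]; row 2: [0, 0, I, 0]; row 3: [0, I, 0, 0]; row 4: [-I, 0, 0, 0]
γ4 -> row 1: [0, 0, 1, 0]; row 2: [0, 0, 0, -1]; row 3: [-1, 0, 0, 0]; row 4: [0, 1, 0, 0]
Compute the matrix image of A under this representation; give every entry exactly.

Bivector images (products of the table entries): rho(γ14) = rho(γ1)rho(γ4) = row 1: [0, 0, 1, 0]; row 2: [0, 0, 0, -1]; row 3: [1, 0, 0, 0]; row 4: [0, -1, 0, 0].
M = (-7/5)*1 + (-3/2)*rho(γ4) + (-7/5)*rho(γ14), summed entrywise (1 is the identity matrix):
Answer: row 1: [-7/5, 0, -29/10, 0]; row 2: [0, -7/5, 0, 29/10]; row 3: [1/10, 0, -7/5, 0]; row 4: [0, -1/10, 0, -7/5]


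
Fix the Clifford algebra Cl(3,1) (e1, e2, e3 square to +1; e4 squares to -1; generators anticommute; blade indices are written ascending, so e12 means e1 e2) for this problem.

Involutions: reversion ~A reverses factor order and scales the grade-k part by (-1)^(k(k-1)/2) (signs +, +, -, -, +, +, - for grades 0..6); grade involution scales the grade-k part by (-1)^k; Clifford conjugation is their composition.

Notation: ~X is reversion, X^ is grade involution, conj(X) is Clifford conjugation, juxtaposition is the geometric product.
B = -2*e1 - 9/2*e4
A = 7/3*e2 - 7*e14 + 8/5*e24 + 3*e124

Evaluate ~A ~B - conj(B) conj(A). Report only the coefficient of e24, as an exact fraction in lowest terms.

first term: 63/2*e1 - 36/5*e2 + 14*e4 - 53/6*e12 - 9/2*e24 + 16/5*e124
second term: 63/2*e1 - 36/5*e2 + 14*e4 - 109/6*e12 + 33/2*e24 - 16/5*e124
Answer: -21


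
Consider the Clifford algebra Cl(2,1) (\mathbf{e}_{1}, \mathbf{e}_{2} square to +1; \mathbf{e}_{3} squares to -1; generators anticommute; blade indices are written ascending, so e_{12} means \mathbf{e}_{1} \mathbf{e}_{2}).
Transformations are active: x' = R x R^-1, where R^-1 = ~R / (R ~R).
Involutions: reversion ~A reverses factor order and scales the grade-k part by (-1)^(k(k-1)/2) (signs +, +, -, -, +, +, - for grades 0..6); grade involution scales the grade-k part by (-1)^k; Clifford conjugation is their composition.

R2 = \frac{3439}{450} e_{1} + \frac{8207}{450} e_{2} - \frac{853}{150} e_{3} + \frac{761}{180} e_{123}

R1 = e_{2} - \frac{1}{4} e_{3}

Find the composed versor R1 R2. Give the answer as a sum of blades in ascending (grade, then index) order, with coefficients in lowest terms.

Distribute over the terms of R1 (each basis-blade product reordered to ascending indices, repeated generators contracted through their squares):
(e_{2}) R2 = \frac{8207}{450} - \frac{3439}{450} e_{12} - \frac{761}{180} e_{13} - \frac{853}{150} e_{23}
(-\frac{1}{4} e_{3}) R2 = -\frac{853}{600} + \frac{761}{720} e_{12} + \frac{3439}{1800} e_{13} + \frac{8207}{1800} e_{23}
Summing the partial products and collecting blades:
Answer: \frac{30269}{1800} - \frac{23707}{3600} e_{12} - \frac{4171}{1800} e_{13} - \frac{2029}{1800} e_{23}


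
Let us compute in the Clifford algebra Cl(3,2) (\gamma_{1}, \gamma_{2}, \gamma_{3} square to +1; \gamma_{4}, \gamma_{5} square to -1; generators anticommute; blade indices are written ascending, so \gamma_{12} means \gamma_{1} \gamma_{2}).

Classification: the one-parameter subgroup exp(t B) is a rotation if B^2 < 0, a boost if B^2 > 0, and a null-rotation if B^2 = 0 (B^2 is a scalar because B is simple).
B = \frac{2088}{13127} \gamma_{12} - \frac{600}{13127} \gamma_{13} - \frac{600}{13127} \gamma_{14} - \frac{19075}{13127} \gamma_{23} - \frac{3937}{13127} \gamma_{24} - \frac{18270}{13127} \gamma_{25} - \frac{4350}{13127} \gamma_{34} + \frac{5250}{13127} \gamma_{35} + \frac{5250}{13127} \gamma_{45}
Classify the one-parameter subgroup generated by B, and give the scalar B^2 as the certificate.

B^2 term by term: the squares give (\frac{2088}{13127})^2*(\gamma_{12})^2 + (-\frac{600}{13127})^2*(\gamma_{13})^2 + (-\frac{600}{13127})^2*(\gamma_{14})^2 + (-\frac{19075}{13127})^2*(\gamma_{23})^2 + (-\frac{3937}{13127})^2*(\gamma_{24})^2 + (-\frac{18270}{13127})^2*(\gamma_{25})^2 + (-\frac{4350}{13127})^2*(\gamma_{34})^2 + (\frac{5250}{13127})^2*(\gamma_{35})^2 + (\frac{5250}{13127})^2*(\gamma_{45})^2 = \frac{4359744}{172318129}*(-1) + \frac{360000}{172318129}*(-1) + \frac{360000}{172318129}*(+1) + \frac{363855625}{172318129}*(-1) + \frac{15499969}{172318129}*(+1) + \frac{333792900}{172318129}*(+1) + \frac{18922500}{172318129}*(+1) + \frac{27562500}{172318129}*(+1) + \frac{27562500}{172318129}*(-1) = 0 (each basis 2-blade squares to minus the product of its generators' squares); cross terms between blades sharing an index anticommute and cancel; the commuting (index-disjoint) pairs give grade-4 terms 2*c*c'*(blade product), which cancel blade by blade — \gamma_{1234}: -\frac{18165600}{172318129} - \frac{4724400}{172318129} + \frac{22890000}{172318129} = 0; \gamma_{1235}: \frac{21924000}{172318129} - \frac{21924000}{172318129} = 0; \gamma_{1245}: \frac{21924000}{172318129} - \frac{21924000}{172318129} = 0; \gamma_{1345}: -\frac{6300000}{172318129} + \frac{6300000}{172318129} = 0; \gamma_{2345}: -\frac{200287500}{172318129} + \frac{41338500}{172318129} + \frac{158949000}{172318129} = 0 — confirming B is simple. So B^2 = 0.
Answer: null-rotation, certificate B^2 = 0. One invariant decides it: the square 0 survives every conjugation, and its sign is exactly the classification.


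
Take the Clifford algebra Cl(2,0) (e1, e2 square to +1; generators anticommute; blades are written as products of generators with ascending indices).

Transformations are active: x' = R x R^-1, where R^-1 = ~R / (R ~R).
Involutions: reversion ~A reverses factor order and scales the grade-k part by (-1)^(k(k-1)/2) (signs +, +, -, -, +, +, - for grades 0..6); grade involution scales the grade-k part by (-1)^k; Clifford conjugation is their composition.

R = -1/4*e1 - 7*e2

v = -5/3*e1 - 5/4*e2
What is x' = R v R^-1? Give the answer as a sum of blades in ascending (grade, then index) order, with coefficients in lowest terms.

~R = -1/4*e1 - 7*e2, and R ~R = 785/16, so R^-1 = ~R / (785/16).
R v = 55/6 - 545/48*e1 e2
Answer: 247/157*e1 - 2573/1884*e2


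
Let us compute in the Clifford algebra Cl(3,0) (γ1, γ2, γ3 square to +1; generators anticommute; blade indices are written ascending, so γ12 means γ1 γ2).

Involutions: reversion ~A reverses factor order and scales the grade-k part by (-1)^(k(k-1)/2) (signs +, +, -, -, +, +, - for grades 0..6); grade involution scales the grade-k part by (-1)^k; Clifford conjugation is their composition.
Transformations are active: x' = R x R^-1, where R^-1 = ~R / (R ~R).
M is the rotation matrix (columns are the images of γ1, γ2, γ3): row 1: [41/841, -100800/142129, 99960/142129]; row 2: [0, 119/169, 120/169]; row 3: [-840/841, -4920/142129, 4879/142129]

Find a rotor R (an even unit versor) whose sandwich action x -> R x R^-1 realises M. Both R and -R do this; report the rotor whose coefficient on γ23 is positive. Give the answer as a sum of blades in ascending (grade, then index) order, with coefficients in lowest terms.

Method: write R = a + b12*γ12 + b13*γ13 + b23*γ23 with a^2 + b12^2 + b13^2 + b23^2 = 1 (so R^-1 = ~R). Expanding the columns R e_j ~R gives tr M = 4a^2 - 1 and, from the antisymmetric part, M21 - M12 = -4a*b12, M13 - M31 = 4a*b13, M32 - M23 = -4a*b23.
Here tr M = 111887/142129, so a^2 = (1 + tr M)/4 = 63504/142129 and a = ±252/377. Taking a = 252/377: M21 - M12 = 100800/142129, M13 - M31 = 241920/142129, M32 - M23 = -105840/142129, giving b12 = -100/377, b13 = 240/377, b23 = 105/377, i.e. R = 252/377 - 100/377*γ12 + 240/377*γ13 + 105/377*γ23.
Its γ23 coefficient is already positive.
Answer: 252/377 - 100/377*γ12 + 240/377*γ13 + 105/377*γ23. Why the constraint matters: R and -R act identically through the sandwich — M has trace 111887/142129 either way — so only the sign condition on γ23 picks one of the two preimages.


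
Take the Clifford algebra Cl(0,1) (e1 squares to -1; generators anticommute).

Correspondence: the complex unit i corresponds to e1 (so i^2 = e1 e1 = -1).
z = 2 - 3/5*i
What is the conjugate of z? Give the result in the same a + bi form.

In blades: z = 2 - 3/5*e1.
Conjugation here is Clifford conjugation: the scalar is fixed and the grade-1 and grade-2 blades all flip sign, giving 2 + 3/5*e1; translating back:
Answer: 2 + 3/5*i


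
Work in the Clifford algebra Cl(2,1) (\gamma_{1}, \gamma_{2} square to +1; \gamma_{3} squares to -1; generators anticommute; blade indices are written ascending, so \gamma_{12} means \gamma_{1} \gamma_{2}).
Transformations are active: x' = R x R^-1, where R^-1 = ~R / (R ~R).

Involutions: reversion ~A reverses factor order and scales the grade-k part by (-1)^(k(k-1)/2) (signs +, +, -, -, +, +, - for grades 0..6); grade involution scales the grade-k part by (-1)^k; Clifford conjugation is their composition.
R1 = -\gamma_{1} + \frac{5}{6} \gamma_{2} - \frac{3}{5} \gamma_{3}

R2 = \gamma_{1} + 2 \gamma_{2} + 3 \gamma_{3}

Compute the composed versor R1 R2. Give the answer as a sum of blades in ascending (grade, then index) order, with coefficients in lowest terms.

Distribute over the terms of R1 (each basis-blade product reordered to ascending indices, repeated generators contracted through their squares):
(-\gamma_{1}) R2 = -1 - 2 \gamma_{12} - 3 \gamma_{13}
(\frac{5}{6} \gamma_{2}) R2 = \frac{5}{3} - \frac{5}{6} \gamma_{12} + \frac{5}{2} \gamma_{23}
(-\frac{3}{5} \gamma_{3}) R2 = \frac{9}{5} + \frac{3}{5} \gamma_{13} + \frac{6}{5} \gamma_{23}
Summing the partial products and collecting blades:
Answer: \frac{37}{15} - \frac{17}{6} \gamma_{12} - \frac{12}{5} \gamma_{13} + \frac{37}{10} \gamma_{23}


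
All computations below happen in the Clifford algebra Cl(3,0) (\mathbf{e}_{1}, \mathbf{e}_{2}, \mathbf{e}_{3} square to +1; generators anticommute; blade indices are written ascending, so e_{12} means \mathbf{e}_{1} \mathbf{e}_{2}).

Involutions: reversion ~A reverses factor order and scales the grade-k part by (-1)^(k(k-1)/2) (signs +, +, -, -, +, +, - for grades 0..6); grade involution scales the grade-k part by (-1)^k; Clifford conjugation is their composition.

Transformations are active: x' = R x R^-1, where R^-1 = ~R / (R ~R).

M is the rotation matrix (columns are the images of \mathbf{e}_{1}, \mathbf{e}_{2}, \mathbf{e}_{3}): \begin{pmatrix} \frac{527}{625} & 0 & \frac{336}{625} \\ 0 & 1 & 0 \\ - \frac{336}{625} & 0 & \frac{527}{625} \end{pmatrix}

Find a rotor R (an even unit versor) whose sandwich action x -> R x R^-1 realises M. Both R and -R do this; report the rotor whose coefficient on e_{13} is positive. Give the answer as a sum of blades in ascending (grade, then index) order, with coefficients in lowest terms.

Method: write R = a + b12*e_{12} + b13*e_{13} + b23*e_{23} with a^2 + b12^2 + b13^2 + b23^2 = 1 (so R^-1 = ~R). Expanding the columns R e_j ~R gives tr M = 4a^2 - 1 and, from the antisymmetric part, M21 - M12 = -4a*b12, M13 - M31 = 4a*b13, M32 - M23 = -4a*b23.
Here tr M = \frac{1679}{625}, so a^2 = (1 + tr M)/4 = \frac{576}{625} and a = ±\frac{24}{25}. Taking a = \frac{24}{25}: M21 - M12 = 0, M13 - M31 = \frac{672}{625}, M32 - M23 = 0, giving b12 = 0, b13 = \frac{7}{25}, b23 = 0, i.e. R = \frac{24}{25} + \frac{7}{25} e_{13}.
Its e_{13} coefficient is already positive.
Answer: \frac{24}{25} + \frac{7}{25} e_{13}. Key observation: the double cover Spin(3) -> SO(3) sends R and -R to the same matrix (trace \frac{1679}{625} here), so the stated sign of the e_{13} coefficient is what selects one sheet.


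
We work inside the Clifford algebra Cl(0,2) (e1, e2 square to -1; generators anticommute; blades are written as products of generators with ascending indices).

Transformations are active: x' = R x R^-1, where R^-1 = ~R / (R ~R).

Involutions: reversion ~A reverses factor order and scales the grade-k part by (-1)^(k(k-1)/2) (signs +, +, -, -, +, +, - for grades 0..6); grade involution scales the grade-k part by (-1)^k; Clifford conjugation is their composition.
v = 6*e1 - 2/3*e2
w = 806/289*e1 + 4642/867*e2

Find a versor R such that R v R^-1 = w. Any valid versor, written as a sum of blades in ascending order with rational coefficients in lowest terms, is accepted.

Sketch: the shared square -328/9 makes R = v + w = 2540/289*e1 + 4064/867*e2 the natural versor; its sandwich fixes that direction, negates (v - w)/2, and sends v to w.
Answer: 2540/289*e1 + 4064/867*e2


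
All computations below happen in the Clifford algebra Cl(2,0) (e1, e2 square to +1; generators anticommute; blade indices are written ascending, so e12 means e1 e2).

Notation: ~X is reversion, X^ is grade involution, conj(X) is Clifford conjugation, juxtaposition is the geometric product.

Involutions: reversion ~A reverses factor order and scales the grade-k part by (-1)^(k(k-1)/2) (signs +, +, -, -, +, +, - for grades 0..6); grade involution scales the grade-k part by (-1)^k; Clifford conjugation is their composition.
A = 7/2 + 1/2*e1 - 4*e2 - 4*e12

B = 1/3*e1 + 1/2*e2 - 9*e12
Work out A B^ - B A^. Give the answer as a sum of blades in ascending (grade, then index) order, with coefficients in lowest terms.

first term: -205/6 - 211/6*e1 - 91/12*e2 - 397/12*e12
second term: -205/6 - 197/6*e1 - 49/12*e2 - 359/12*e12
Answer: -7/3*e1 - 7/2*e2 - 19/6*e12


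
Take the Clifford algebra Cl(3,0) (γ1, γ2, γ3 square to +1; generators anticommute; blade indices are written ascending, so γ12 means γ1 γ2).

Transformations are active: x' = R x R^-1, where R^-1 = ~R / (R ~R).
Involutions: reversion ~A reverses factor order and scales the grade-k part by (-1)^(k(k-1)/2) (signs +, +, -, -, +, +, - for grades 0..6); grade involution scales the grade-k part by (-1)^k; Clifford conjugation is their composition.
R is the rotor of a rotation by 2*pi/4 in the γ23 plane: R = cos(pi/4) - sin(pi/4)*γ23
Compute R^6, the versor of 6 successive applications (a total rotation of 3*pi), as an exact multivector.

Because a rotor carries half the rotation angle, composing 6 copies of this γ23-plane rotor multiplies the phase: 6*(pi/4) = 3*pi/2, hence R^6 = cos(3*pi/2) - sin(3*pi/2)*γ23.
cos(3*pi/2) = 0 and sin(3*pi/2) = -1, so R^6 = γ23. The net rotation is 1*pi (after discarding 1 full turn, each of which contributes a factor -1 to the rotor); the rotor keeps the half-angle phase exactly.
Answer: γ23


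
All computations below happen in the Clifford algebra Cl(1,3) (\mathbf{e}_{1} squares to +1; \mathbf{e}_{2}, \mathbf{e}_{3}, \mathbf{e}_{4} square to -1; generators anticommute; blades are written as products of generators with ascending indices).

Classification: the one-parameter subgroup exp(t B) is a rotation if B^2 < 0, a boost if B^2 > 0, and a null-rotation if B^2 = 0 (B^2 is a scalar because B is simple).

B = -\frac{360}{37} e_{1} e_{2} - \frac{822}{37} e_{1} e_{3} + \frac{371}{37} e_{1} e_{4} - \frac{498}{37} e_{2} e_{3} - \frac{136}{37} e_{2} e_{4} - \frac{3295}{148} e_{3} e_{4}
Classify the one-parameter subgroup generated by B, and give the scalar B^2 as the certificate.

B^2 term by term: the squares give (-\frac{360}{37})^2*(e_{1} e_{2})^2 + (-\frac{822}{37})^2*(e_{1} e_{3})^2 + (\frac{371}{37})^2*(e_{1} e_{4})^2 + (-\frac{498}{37})^2*(e_{2} e_{3})^2 + (-\frac{136}{37})^2*(e_{2} e_{4})^2 + (-\frac{3295}{148})^2*(e_{3} e_{4})^2 = \frac{129600}{1369}*(+1) + \frac{675684}{1369}*(+1) + \frac{137641}{1369}*(+1) + \frac{248004}{1369}*(-1) + \frac{18496}{1369}*(-1) + \frac{10857025}{21904}*(-1) = -\frac{25}{16} (each basis 2-blade squares to minus the product of its generators' squares); cross terms between blades sharing an index anticommute and cancel; the commuting (index-disjoint) pairs give grade-4 terms 2*c*c'*(blade product), which cancel blade by blade — e_{1} e_{2} e_{3} e_{4}: \frac{593100}{1369} - \frac{223584}{1369} - \frac{369516}{1369} = 0 — confirming B is simple. So B^2 = -\frac{25}{16}.
Answer: rotation, certificate B^2 = -\frac{25}{16}. Key observation: B^2 = -\frac{25}{16} is a conjugation invariant, so its sign decides the class regardless of the surface form of B.


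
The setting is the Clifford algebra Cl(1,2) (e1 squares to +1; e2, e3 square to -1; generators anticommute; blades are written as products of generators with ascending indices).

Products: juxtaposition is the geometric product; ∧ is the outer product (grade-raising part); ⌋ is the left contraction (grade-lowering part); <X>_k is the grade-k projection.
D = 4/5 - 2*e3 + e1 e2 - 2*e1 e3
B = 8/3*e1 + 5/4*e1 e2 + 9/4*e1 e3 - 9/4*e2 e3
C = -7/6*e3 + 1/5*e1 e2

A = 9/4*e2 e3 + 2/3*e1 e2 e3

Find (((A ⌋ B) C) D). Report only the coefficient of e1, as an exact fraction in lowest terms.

step 1: 81/16
step 2: -189/32*e3 + 81/80*e1 e2
step 3: -54/5 + 189/16*e1 - 189/40*e3 + 81/100*e1 e2 + 81/40*e2 e3 - 1269/160*e1 e2 e3
Answer: 189/16


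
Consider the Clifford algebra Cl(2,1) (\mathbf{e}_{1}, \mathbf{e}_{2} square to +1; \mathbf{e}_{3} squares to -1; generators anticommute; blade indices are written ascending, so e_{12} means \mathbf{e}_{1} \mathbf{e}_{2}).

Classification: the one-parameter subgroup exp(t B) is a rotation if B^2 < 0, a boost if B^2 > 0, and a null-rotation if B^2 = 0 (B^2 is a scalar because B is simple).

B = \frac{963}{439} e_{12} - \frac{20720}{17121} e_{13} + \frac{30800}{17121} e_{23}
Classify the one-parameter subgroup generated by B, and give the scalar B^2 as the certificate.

B^2 term by term: the squares give (\frac{963}{439})^2*(e_{12})^2 + (-\frac{20720}{17121})^2*(e_{13})^2 + (\frac{30800}{17121})^2*(e_{23})^2 = \frac{927369}{192721}*(-1) + \frac{429318400}{293128641}*(+1) + \frac{948640000}{293128641}*(+1) = -\frac{1}{9} (each basis 2-blade squares to minus the product of its generators' squares); cross terms between blades sharing an index anticommute and cancel. So B^2 = -\frac{1}{9}.
Answer: rotation, certificate B^2 = -\frac{1}{9}. Certificate logic: -\frac{1}{9} is a conjugation-invariant scalar, so its sign fixes rotation versus boost versus null-rotation outright.


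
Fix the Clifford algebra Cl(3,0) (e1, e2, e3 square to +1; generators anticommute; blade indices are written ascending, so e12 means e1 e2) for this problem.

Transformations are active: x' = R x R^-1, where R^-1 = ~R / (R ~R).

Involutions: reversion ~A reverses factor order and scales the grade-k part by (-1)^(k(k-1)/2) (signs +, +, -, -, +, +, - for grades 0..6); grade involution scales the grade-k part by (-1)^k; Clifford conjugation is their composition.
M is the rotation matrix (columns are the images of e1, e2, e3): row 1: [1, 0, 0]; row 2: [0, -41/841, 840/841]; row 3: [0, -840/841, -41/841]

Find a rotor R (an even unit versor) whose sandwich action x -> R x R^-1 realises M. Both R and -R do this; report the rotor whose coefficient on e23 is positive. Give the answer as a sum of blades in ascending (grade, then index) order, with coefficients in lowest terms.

Method: write R = a + b12*e12 + b13*e13 + b23*e23 with a^2 + b12^2 + b13^2 + b23^2 = 1 (so R^-1 = ~R). Expanding the columns R e_j ~R gives tr M = 4a^2 - 1 and, from the antisymmetric part, M21 - M12 = -4a*b12, M13 - M31 = 4a*b13, M32 - M23 = -4a*b23.
Here tr M = 759/841, so a^2 = (1 + tr M)/4 = 400/841 and a = ±20/29. Taking a = 20/29: M21 - M12 = 0, M13 - M31 = 0, M32 - M23 = -1680/841, giving b12 = 0, b13 = 0, b23 = 21/29, i.e. R = 20/29 + 21/29*e23.
Its e23 coefficient is already positive.
Answer: 20/29 + 21/29*e23. Key observation: the double cover Spin(3) -> SO(3) sends R and -R to the same matrix (trace 759/841 here), so the stated sign of the e23 coefficient is what selects one sheet.


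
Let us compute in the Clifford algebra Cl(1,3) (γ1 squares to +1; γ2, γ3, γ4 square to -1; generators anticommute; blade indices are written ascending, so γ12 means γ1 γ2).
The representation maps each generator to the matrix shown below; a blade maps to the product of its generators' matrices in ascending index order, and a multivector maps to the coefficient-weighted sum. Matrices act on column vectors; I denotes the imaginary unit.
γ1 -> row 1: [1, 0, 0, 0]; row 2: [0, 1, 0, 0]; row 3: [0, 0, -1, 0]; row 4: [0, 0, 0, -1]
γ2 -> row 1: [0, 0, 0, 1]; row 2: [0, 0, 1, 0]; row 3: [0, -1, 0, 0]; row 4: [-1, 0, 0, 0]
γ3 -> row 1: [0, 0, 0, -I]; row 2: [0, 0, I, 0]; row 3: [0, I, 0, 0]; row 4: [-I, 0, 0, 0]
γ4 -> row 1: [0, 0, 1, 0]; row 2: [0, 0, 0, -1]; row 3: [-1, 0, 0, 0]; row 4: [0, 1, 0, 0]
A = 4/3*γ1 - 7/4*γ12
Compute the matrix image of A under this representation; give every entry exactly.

Bivector images (products of the table entries): rho(γ12) = rho(γ1)rho(γ2) = row 1: [0, 0, 0, 1]; row 2: [0, 0, 1, 0]; row 3: [0, 1, 0, 0]; row 4: [1, 0, 0, 0].
M = (4/3)*rho(γ1) + (-7/4)*rho(γ12), summed entrywise:
Answer: row 1: [4/3, 0, 0, -7/4]; row 2: [0, 4/3, -7/4, 0]; row 3: [0, -7/4, -4/3, 0]; row 4: [-7/4, 0, 0, -4/3]


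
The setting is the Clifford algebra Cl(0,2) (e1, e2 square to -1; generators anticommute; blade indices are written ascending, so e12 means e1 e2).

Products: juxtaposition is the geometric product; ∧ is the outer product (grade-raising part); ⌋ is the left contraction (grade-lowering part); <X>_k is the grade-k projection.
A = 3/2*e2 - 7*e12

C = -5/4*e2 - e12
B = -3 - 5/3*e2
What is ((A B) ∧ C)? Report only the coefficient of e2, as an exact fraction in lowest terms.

step 1: 5/2 - 35/3*e1 - 9/2*e2 + 21*e12
step 2: -25/8*e2 + 145/12*e12
Answer: -25/8


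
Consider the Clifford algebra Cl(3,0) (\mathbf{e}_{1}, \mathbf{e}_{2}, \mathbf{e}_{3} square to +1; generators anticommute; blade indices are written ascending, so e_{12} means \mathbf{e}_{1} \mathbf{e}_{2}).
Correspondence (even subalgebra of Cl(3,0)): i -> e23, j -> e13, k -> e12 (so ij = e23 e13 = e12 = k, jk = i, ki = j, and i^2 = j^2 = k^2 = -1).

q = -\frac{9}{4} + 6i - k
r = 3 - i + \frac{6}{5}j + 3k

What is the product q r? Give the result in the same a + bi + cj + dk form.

In blades: q = -\frac{9}{4} - e_{12} + 6 e_{23}, r = 3 + 3 e_{12} + \frac{6}{5} e_{13} - e_{23}.
Distribute q over r term by term (generator squares from the signature, products reordered to ascending indices): (-\frac{9}{4})*r = -\frac{27}{4} - \frac{27}{4} e_{12} - \frac{27}{10} e_{13} + \frac{9}{4} e_{23}; (-e_{12})*r = 3 - 3 e_{12} + e_{13} + \frac{6}{5} e_{23}; (6 e_{23})*r = 6 + \frac{36}{5} e_{12} - 18 e_{13} + 18 e_{23}.
Sum: \frac{9}{4} - \frac{51}{20} e_{12} - \frac{197}{10} e_{13} + \frac{429}{20} e_{23}; translating back through the correspondence:
Answer: \frac{9}{4} + \frac{429}{20}i - \frac{197}{10}j - \frac{51}{20}k


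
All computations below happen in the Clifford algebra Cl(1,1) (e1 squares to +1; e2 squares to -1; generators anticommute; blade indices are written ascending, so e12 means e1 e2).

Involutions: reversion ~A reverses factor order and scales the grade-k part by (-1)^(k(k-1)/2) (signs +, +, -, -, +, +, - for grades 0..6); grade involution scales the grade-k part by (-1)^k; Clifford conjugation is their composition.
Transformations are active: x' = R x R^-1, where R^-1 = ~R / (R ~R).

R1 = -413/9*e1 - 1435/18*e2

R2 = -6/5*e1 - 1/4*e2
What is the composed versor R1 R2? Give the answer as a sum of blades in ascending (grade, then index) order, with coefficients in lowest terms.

Distribute over the terms of R1 (each basis-blade product reordered to ascending indices, repeated generators contracted through their squares):
(-413/9*e1) R2 = 826/15 + 413/36*e12
(-1435/18*e2) R2 = -1435/72 - 287/3*e12
Summing the partial products and collecting blades:
Answer: 12649/360 - 3031/36*e12


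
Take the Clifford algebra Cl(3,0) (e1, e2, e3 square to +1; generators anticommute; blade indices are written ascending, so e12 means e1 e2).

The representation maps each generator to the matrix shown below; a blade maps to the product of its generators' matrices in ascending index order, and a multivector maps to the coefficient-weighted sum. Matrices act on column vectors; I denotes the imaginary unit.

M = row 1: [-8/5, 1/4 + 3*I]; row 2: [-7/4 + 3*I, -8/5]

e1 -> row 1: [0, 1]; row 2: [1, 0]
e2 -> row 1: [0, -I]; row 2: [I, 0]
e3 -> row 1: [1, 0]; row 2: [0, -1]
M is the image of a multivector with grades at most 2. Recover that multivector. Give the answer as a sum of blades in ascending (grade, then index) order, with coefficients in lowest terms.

Method: 1, rho(e1), rho(e2), rho(e3) form a trace-orthogonal basis of the 2x2 complex matrices (tr(X Y) = 2 if X = Y, else 0), so M = m0*1 + m1*rho(e1) + m2*rho(e2) + m3*rho(e3) with m0 = tr(M)/2 = -8/5, m1 = tr(M rho(e1))/2 = -3/4 + 3*I, m2 = tr(M rho(e2))/2 = I, m3 = tr(M rho(e3))/2 = 0.
Multiplying table entries, the bivector images are rho(e12) = I*rho(e3), rho(e13) = -I*rho(e2), rho(e23) = I*rho(e1); with real blade coefficients the real parts of m0..m3 are the coefficients of 1, e1, e2, e3 and the imaginary parts give the bivectors (e23: Im m1, e13: -Im m2, e12: Im m3).
Answer: -8/5 - 3/4*e1 - e13 + 3*e23


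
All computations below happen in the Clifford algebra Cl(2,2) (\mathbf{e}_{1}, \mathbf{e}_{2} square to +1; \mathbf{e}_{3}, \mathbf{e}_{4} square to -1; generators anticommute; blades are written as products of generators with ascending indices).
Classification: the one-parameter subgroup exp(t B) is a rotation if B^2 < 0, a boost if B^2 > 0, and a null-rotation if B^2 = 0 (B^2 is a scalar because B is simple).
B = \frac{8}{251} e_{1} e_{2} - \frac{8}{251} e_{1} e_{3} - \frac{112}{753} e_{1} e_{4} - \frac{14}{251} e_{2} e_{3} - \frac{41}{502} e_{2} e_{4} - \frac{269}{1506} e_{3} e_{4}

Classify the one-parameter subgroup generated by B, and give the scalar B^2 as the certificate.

B^2 term by term: the squares give (\frac{8}{251})^2*(e_{1} e_{2})^2 + (-\frac{8}{251})^2*(e_{1} e_{3})^2 + (-\frac{112}{753})^2*(e_{1} e_{4})^2 + (-\frac{14}{251})^2*(e_{2} e_{3})^2 + (-\frac{41}{502})^2*(e_{2} e_{4})^2 + (-\frac{269}{1506})^2*(e_{3} e_{4})^2 = \frac{64}{63001}*(-1) + \frac{64}{63001}*(+1) + \frac{12544}{567009}*(+1) + \frac{196}{63001}*(+1) + \frac{1681}{252004}*(+1) + \frac{72361}{2268036}*(-1) = 0 (each basis 2-blade squares to minus the product of its generators' squares); cross terms between blades sharing an index anticommute and cancel; the commuting (index-disjoint) pairs give grade-4 terms 2*c*c'*(blade product), which cancel blade by blade — e_{1} e_{2} e_{3} e_{4}: -\frac{2152}{189003} - \frac{328}{63001} + \frac{3136}{189003} = 0 — confirming B is simple. So B^2 = 0.
Answer: null-rotation, certificate B^2 = 0. Key observation: B^2 = 0 is a conjugation invariant, so its sign decides the class regardless of the surface form of B.


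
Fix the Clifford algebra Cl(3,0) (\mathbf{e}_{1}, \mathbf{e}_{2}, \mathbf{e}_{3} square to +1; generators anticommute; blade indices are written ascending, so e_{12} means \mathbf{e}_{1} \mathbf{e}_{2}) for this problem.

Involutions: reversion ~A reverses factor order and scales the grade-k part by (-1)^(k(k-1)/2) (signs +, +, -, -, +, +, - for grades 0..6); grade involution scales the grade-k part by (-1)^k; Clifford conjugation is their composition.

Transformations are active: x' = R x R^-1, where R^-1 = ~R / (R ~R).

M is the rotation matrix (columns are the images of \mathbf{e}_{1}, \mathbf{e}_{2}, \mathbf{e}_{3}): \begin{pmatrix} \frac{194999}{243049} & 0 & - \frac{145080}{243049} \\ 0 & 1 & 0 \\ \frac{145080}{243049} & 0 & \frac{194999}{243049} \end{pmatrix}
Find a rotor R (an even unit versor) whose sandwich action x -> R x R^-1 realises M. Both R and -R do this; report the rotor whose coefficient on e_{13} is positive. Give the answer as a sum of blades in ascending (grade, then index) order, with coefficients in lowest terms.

Method: write R = a + b12*e_{12} + b13*e_{13} + b23*e_{23} with a^2 + b12^2 + b13^2 + b23^2 = 1 (so R^-1 = ~R). Expanding the columns R e_j ~R gives tr M = 4a^2 - 1 and, from the antisymmetric part, M21 - M12 = -4a*b12, M13 - M31 = 4a*b13, M32 - M23 = -4a*b23.
Here tr M = \frac{633047}{243049}, so a^2 = (1 + tr M)/4 = \frac{219024}{243049} and a = ±\frac{468}{493}. Taking a = \frac{468}{493}: M21 - M12 = 0, M13 - M31 = -\frac{290160}{243049}, M32 - M23 = 0, giving b12 = 0, b13 = -\frac{155}{493}, b23 = 0, i.e. R = \frac{468}{493} - \frac{155}{493} e_{13}.
Its e_{13} coefficient is negative, so report the other preimage -R.
Answer: -\frac{468}{493} + \frac{155}{493} e_{13}. Why the constraint matters: R and -R act identically through the sandwich — M has trace \frac{633047}{243049} either way — so only the sign condition on e_{13} picks one of the two preimages.


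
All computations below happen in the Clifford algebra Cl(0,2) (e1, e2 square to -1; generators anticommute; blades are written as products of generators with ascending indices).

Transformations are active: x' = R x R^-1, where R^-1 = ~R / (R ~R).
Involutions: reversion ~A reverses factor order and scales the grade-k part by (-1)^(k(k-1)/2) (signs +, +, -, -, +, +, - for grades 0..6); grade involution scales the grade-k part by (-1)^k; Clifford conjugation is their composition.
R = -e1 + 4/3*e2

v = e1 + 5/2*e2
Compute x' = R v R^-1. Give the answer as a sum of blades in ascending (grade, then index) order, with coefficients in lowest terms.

~R = -e1 + 4/3*e2, and R ~R = -25/9, so R^-1 = ~R / (-25/9).
R v = -7/3 - 23/6*e1 e2
Answer: -67/25*e1 - 13/50*e2


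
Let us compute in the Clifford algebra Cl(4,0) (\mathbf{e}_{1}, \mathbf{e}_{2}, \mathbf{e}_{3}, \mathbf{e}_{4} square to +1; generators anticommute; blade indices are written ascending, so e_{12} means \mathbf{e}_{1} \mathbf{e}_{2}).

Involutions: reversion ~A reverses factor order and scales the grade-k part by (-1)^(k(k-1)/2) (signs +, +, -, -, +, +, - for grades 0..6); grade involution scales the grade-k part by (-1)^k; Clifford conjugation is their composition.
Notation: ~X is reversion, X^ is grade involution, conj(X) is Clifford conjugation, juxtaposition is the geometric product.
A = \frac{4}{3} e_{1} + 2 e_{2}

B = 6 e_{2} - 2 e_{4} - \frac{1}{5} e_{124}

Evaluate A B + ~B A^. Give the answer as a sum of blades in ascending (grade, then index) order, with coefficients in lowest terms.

first term: 12 + 8 e_{12} - \frac{34}{15} e_{14} - \frac{64}{15} e_{24}
second term: -12 + 8 e_{12} - \frac{34}{15} e_{14} - \frac{64}{15} e_{24}
Answer: 16 e_{12} - \frac{68}{15} e_{14} - \frac{128}{15} e_{24}
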